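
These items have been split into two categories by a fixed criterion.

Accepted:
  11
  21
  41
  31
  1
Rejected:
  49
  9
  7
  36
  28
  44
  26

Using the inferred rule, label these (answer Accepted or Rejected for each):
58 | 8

A rule that fits every label: ends in digit 1 — true of each 'Accepted' example, false of each 'Rejected' one.

Rejected, Rejected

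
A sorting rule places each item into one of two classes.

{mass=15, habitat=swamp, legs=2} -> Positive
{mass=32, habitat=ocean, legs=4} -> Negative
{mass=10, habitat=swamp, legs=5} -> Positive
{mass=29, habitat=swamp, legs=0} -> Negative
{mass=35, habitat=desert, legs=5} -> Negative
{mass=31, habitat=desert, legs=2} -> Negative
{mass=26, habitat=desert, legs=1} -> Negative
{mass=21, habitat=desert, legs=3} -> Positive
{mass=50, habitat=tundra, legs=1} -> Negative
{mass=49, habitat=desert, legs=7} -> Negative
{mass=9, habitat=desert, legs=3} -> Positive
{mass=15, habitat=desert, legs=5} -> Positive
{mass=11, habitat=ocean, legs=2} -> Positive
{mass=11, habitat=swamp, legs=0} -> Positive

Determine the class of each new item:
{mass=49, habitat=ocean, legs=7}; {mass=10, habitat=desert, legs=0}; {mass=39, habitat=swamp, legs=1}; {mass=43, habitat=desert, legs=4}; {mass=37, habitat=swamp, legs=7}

Negative, Positive, Negative, Negative, Negative

Every 'Positive' example satisfies: mass ≤ 21. None of the 'Negative' examples do.
{mass=49, habitat=ocean, legs=7}: mass = 49 — does not satisfy this, so Negative. {mass=10, habitat=desert, legs=0}: mass = 10 — checks out, so Positive. {mass=39, habitat=swamp, legs=1}: mass = 39 — does not satisfy this, so Negative. {mass=43, habitat=desert, legs=4}: mass = 43 — does not satisfy this, so Negative. {mass=37, habitat=swamp, legs=7}: mass = 37 — does not satisfy this, so Negative.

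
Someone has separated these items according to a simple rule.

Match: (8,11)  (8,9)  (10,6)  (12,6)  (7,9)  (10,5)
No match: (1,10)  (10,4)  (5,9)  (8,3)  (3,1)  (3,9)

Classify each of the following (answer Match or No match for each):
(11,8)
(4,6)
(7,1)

Match, No match, No match

'Match' ⟺ sum ≥ 15.
(11,8) — 11+8 = 19, hence Match. (4,6) — 4+6 = 10, hence No match. (7,1) — 7+1 = 8, hence No match.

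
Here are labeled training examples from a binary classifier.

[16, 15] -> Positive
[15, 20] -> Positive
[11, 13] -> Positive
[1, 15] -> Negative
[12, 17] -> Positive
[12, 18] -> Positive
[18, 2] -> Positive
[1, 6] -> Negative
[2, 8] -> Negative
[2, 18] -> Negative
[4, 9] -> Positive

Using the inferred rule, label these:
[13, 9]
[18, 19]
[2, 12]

Every 'Positive' example satisfies: first ≥ 4. None of the 'Negative' examples do.

Positive, Positive, Negative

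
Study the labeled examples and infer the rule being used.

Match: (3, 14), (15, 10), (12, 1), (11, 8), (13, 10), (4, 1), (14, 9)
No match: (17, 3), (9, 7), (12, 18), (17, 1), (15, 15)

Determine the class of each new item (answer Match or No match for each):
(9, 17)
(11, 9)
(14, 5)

No match, No match, Match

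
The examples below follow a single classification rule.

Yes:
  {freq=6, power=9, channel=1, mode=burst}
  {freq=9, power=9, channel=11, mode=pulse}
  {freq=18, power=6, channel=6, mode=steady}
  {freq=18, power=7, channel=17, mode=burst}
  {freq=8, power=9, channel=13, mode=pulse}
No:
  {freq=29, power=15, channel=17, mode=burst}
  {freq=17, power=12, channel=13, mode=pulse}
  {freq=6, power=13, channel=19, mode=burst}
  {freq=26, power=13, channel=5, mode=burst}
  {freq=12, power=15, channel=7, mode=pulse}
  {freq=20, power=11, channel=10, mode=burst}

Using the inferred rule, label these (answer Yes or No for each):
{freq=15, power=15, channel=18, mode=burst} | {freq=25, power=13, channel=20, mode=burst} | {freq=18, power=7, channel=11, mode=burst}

Every 'Yes' example satisfies: power ≤ 9. None of the 'No' examples do.
{freq=15, power=15, channel=18, mode=burst}: power = 15 — doesn't match, so No. {freq=25, power=13, channel=20, mode=burst}: power = 13 — doesn't match, so No. {freq=18, power=7, channel=11, mode=burst}: power = 7 — passes, so Yes.

No, No, Yes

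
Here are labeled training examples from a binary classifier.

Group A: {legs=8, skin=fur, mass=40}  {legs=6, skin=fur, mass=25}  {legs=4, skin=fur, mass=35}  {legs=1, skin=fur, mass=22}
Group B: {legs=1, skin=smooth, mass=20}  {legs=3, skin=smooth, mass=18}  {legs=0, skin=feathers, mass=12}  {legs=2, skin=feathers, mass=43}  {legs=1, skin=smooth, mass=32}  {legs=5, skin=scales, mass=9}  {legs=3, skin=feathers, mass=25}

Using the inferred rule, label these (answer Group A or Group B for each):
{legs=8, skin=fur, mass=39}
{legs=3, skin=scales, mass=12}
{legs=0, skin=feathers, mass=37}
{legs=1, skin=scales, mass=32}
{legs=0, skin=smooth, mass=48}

Group A, Group B, Group B, Group B, Group B

Checking candidate rules against both groups, what survives is: skin is fur.
{legs=8, skin=fur, mass=39} — skin is fur, hence Group A.
{legs=3, skin=scales, mass=12} — skin is scales, hence Group B.
{legs=0, skin=feathers, mass=37} — skin is feathers, hence Group B.
{legs=1, skin=scales, mass=32} — skin is scales, hence Group B.
{legs=0, skin=smooth, mass=48} — skin is smooth, hence Group B.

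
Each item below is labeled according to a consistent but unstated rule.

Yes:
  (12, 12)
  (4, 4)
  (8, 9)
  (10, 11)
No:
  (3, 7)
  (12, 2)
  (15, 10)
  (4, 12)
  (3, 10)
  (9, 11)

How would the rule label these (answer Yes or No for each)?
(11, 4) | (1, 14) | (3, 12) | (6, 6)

No, No, No, Yes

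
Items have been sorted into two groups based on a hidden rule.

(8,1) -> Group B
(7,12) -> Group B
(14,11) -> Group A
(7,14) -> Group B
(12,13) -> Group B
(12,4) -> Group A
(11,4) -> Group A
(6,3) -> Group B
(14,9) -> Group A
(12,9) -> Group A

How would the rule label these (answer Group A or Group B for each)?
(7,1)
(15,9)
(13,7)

Group B, Group A, Group A

The rule appears to be: first > second AND sum ≥ 15.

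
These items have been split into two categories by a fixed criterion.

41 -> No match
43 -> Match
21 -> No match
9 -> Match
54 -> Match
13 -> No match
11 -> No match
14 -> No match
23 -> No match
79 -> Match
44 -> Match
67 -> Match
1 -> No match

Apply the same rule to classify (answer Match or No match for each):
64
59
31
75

Match, Match, No match, Match

The pattern is that an item is 'Match' exactly when: digit sum ≥ 6.
Match: 64, since digit sum 6+4 = 10.
Match: 59, since digit sum 5+9 = 14.
No match: 31, since digit sum 3+1 = 4.
Match: 75, since digit sum 7+5 = 12.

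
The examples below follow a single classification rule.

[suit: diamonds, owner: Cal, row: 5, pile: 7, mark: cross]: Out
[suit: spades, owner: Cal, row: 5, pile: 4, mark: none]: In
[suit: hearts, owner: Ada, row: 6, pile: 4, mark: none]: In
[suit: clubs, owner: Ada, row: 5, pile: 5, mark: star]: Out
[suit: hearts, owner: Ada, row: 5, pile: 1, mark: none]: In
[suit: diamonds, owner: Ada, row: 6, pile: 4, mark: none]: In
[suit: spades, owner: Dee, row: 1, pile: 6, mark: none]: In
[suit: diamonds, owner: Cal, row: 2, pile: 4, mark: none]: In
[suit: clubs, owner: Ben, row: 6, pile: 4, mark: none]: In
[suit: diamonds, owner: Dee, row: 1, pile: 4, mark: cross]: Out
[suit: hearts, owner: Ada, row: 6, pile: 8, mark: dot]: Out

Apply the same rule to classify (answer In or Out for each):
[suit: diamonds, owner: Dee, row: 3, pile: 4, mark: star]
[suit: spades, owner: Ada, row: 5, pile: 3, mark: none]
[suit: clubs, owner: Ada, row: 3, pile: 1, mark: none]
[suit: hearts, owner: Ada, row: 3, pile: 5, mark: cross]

Checking candidate rules against both groups, what survives is: mark is none.

Out, In, In, Out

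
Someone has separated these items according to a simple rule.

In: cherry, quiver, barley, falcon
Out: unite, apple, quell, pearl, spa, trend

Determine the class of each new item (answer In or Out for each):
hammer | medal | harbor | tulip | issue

The classifier is using: even length.
In: hammer, since length 6.
Out: medal, since length 5.
In: harbor, since length 6.
Out: tulip, since length 5.
Out: issue, since length 5.

In, Out, In, Out, Out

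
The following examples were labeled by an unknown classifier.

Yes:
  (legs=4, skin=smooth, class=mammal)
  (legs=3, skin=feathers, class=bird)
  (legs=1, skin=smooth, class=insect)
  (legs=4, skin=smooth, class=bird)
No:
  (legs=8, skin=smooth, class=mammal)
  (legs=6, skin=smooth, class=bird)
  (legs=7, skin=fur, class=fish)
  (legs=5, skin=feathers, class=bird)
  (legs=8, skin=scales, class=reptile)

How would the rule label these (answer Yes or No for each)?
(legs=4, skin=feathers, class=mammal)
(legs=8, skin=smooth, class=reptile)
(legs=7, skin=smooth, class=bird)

Yes, No, No

One predicate separates the groups cleanly: legs ≤ 4.
Yes: (legs=4, skin=feathers, class=mammal), since legs = 4.
No: (legs=8, skin=smooth, class=reptile), since legs = 8.
No: (legs=7, skin=smooth, class=bird), since legs = 7.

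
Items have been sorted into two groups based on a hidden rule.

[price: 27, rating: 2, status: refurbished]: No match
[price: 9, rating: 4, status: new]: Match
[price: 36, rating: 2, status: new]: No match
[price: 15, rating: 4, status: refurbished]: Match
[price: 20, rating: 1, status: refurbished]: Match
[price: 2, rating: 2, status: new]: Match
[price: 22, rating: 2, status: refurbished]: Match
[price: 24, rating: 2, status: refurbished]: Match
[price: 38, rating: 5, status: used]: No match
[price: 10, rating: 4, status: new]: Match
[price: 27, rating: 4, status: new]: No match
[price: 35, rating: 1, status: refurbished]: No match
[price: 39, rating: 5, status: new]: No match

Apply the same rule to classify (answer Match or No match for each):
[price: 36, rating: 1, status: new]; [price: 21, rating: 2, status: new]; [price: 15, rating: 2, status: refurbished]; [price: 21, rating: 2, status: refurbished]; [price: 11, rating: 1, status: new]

No match, Match, Match, Match, Match

The distinguishing property — price ≤ 24 — holds for all the 'Match' cases and none of the 'No match' cases.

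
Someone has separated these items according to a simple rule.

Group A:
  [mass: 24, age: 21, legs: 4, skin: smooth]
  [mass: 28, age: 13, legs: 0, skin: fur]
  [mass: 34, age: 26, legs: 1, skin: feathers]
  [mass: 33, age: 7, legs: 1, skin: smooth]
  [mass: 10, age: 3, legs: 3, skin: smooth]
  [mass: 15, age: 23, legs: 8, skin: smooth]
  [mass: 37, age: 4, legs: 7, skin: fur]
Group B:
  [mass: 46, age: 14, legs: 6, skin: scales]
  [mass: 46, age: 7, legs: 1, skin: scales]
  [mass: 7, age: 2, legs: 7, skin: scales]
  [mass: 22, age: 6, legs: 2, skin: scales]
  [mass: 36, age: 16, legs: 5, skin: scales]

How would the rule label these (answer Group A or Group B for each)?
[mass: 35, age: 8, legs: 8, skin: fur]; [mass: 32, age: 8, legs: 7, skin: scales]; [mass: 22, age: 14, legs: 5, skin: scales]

Group A, Group B, Group B

The classifier is using: skin is not scales.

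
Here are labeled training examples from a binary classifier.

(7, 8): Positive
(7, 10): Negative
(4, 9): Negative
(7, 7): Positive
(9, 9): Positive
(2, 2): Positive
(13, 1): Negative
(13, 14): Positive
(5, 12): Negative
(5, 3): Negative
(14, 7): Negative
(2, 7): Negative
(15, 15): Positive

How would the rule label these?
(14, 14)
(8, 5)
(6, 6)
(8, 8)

Positive, Negative, Positive, Positive

The simplest hypothesis consistent with all the labels is: |first − second| ≤ 1.
Positive: (14, 14), since |14−14| = 0. Negative: (8, 5), since |8−5| = 3. Positive: (6, 6), since |6−6| = 0. Positive: (8, 8), since |8−8| = 0.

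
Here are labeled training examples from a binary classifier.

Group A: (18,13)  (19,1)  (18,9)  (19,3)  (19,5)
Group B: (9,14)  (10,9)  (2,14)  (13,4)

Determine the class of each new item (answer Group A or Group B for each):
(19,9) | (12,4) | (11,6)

Group A, Group B, Group B

The pattern is that an item is 'Group A' exactly when: first ≥ 14.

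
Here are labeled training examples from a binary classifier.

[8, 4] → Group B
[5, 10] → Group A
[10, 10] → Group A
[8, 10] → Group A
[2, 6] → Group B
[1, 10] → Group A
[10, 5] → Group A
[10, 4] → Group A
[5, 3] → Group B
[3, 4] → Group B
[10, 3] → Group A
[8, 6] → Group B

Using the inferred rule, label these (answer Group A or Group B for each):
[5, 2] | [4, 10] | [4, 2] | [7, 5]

Group B, Group A, Group B, Group B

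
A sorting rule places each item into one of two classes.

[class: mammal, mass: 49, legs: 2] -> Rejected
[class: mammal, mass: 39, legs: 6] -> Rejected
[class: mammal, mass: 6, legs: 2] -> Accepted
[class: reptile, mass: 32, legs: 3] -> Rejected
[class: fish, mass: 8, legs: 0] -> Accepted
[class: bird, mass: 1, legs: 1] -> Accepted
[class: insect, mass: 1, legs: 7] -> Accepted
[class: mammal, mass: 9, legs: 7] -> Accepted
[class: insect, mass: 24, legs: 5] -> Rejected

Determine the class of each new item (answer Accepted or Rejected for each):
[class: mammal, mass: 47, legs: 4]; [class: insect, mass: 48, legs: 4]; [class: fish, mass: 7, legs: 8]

Rule: mass ≤ 9. This holds for each 'Accepted' example and fails for each 'Rejected' one.
[class: mammal, mass: 47, legs: 4] → mass = 47 → Rejected.
[class: insect, mass: 48, legs: 4] → mass = 48 → Rejected.
[class: fish, mass: 7, legs: 8] → mass = 7 → Accepted.

Rejected, Rejected, Accepted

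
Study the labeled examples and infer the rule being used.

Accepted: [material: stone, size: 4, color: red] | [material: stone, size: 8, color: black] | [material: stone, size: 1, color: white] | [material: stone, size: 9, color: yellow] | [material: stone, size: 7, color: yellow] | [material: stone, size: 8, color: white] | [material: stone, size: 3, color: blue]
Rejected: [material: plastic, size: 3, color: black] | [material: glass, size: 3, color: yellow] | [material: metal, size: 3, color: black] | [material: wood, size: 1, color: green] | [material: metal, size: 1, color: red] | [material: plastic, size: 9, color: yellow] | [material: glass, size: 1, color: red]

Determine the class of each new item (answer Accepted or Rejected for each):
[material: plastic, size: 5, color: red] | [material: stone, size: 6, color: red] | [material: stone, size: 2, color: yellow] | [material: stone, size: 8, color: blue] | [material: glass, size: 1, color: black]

The classifier is using: material is stone.

Rejected, Accepted, Accepted, Accepted, Rejected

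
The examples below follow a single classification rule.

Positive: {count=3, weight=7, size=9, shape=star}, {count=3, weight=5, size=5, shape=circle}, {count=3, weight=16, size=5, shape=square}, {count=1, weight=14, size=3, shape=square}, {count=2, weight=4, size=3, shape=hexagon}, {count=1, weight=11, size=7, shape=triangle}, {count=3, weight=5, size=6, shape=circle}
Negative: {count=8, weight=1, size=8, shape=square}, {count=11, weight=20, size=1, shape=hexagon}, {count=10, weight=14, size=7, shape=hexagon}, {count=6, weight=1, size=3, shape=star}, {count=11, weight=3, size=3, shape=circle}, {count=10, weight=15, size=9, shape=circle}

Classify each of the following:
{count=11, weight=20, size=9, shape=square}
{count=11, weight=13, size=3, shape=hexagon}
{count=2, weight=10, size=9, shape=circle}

Negative, Negative, Positive

The classifier is using: count ≤ 3.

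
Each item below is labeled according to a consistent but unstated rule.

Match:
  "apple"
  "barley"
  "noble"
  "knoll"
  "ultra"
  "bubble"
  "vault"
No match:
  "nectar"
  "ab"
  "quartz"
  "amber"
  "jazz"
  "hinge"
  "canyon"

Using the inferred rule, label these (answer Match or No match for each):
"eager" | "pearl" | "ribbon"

No match, Match, No match

The common property of the 'Match' items is: contains 'l'. No 'No match' item has it.
"eager" → no 'l' → No match. "pearl" → has 'l' → Match. "ribbon" → no 'l' → No match.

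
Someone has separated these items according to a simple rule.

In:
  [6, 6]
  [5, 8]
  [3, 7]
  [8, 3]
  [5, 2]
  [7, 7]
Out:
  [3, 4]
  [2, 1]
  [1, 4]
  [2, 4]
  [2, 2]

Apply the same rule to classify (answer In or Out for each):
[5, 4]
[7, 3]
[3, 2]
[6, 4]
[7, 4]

Rule: max ≥ 5. This holds for each 'In' example and fails for each 'Out' one.

In, In, Out, In, In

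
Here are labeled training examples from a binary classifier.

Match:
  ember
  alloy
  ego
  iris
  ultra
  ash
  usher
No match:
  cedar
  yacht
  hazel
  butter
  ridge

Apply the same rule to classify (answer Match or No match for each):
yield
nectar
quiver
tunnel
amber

No match, No match, No match, No match, Match

One predicate separates the groups cleanly: starts with a vowel.
yield → starts with 'y' → No match.
nectar → starts with 'n' → No match.
quiver → starts with 'q' → No match.
tunnel → starts with 't' → No match.
amber → starts with 'a' → Match.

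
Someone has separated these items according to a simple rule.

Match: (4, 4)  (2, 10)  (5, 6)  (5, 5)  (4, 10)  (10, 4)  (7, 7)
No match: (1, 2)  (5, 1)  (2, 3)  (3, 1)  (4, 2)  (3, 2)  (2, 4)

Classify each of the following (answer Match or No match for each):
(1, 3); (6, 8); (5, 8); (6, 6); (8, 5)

No match, Match, Match, Match, Match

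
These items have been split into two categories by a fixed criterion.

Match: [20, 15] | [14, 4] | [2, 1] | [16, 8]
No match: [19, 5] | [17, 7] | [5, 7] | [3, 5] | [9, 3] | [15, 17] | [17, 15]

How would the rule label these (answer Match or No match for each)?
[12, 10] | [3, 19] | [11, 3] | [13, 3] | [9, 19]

Rule: first is even. This holds for each 'Match' example and fails for each 'No match' one.
[12, 10] — first 12, hence Match. [3, 19] — first 3, hence No match. [11, 3] — first 11, hence No match. [13, 3] — first 13, hence No match. [9, 19] — first 9, hence No match.

Match, No match, No match, No match, No match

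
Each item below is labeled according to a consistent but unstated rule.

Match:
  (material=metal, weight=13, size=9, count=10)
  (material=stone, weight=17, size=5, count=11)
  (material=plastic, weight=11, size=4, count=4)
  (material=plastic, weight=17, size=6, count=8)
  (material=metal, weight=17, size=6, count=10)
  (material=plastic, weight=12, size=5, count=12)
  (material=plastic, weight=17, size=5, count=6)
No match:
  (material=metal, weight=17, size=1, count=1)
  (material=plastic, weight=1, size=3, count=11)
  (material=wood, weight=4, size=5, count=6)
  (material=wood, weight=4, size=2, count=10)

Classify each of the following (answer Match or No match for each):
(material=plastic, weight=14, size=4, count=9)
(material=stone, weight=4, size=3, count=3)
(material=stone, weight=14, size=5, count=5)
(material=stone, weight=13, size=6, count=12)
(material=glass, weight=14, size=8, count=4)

Match, No match, Match, Match, Match

All 'Match' examples share one property — weight ≥ 11 AND size ≥ 2 — and every 'No match' example lacks it.
(material=plastic, weight=14, size=4, count=9): weight = 14, size = 4, fits → Match. (material=stone, weight=4, size=3, count=3): weight = 4, size = 3, doesn't match → No match. (material=stone, weight=14, size=5, count=5): weight = 14, size = 5, fits → Match. (material=stone, weight=13, size=6, count=12): weight = 13, size = 6, fits → Match. (material=glass, weight=14, size=8, count=4): weight = 14, size = 8, fits → Match.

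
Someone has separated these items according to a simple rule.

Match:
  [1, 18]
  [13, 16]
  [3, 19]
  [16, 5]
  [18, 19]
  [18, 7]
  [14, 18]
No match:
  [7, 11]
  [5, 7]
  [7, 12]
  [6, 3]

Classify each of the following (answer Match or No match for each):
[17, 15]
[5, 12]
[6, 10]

Match, No match, No match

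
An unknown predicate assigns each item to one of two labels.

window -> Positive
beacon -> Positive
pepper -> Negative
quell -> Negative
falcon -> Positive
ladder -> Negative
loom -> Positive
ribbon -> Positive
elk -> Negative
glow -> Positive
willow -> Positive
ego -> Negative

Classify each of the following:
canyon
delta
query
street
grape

The simplest hypothesis consistent with all the labels is: even length AND contains 'o'.
canyon: Positive (length 6, has 'o'). delta: Negative (length 5, no 'o'). query: Negative (length 5, no 'o'). street: Negative (length 6, no 'o'). grape: Negative (length 5, no 'o').

Positive, Negative, Negative, Negative, Negative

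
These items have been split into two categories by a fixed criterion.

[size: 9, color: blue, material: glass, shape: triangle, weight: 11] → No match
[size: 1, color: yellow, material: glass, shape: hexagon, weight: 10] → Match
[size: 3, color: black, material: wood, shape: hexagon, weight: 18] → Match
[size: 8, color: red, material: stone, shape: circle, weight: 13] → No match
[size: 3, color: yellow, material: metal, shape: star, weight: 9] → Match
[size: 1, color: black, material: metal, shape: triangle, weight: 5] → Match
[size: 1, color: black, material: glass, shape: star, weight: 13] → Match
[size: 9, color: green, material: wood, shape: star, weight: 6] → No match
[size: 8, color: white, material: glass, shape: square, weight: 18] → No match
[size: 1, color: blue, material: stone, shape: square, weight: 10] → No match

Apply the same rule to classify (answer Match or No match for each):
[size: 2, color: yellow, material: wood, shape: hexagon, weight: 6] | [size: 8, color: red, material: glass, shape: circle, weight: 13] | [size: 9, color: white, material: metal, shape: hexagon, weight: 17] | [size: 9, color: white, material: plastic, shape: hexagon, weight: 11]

'Match' ⟺ color is yellow OR color is black.
[size: 2, color: yellow, material: wood, shape: hexagon, weight: 6] → color is yellow → Match. [size: 8, color: red, material: glass, shape: circle, weight: 13] → color is red → No match. [size: 9, color: white, material: metal, shape: hexagon, weight: 17] → color is white → No match. [size: 9, color: white, material: plastic, shape: hexagon, weight: 11] → color is white → No match.

Match, No match, No match, No match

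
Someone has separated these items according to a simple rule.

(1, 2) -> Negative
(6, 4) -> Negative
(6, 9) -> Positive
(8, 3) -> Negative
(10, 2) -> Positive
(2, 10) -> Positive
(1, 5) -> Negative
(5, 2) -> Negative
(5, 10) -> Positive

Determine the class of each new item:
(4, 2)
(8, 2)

Negative, Negative

The pattern is that an item is 'Positive' exactly when: sum ≥ 12.
Negative: (4, 2), since 4+2 = 6. Negative: (8, 2), since 8+2 = 10.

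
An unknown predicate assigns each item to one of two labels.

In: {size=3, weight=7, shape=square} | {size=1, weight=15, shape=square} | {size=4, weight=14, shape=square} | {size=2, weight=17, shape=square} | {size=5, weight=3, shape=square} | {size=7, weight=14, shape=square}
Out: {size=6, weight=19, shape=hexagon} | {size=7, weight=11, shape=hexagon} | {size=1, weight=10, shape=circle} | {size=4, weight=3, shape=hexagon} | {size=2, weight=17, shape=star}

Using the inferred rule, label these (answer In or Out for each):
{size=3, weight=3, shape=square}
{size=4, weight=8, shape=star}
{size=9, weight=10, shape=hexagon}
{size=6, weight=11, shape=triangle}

In, Out, Out, Out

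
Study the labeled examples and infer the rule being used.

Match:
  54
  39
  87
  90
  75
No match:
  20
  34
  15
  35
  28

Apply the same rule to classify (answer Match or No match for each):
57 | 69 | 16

All 'Match' examples share one property — at least 39 — and every 'No match' example lacks it.
57: Match (57 ≥ 39). 69: Match (69 ≥ 39). 16: No match (16 < 39).

Match, Match, No match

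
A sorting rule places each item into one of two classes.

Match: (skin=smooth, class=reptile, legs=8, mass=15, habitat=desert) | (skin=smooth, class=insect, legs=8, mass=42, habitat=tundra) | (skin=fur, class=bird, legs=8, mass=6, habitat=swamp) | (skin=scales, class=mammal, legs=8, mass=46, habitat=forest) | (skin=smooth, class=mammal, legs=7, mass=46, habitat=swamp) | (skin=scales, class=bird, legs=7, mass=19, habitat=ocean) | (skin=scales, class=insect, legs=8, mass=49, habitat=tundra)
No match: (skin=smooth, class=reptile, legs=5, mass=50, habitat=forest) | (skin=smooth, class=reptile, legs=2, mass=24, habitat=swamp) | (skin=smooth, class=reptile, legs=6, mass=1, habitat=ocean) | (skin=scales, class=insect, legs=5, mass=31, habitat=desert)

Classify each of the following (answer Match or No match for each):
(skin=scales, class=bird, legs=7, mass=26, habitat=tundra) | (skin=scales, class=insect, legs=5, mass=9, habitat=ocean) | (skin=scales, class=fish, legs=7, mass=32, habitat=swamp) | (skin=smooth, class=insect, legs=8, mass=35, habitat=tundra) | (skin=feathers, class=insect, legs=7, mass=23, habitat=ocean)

Match, No match, Match, Match, Match

A rule that fits every label: legs ≥ 7 — true of each 'Match' example, false of each 'No match' one.
(skin=scales, class=bird, legs=7, mass=26, habitat=tundra) — legs = 7, hence Match. (skin=scales, class=insect, legs=5, mass=9, habitat=ocean) — legs = 5, hence No match. (skin=scales, class=fish, legs=7, mass=32, habitat=swamp) — legs = 7, hence Match. (skin=smooth, class=insect, legs=8, mass=35, habitat=tundra) — legs = 8, hence Match. (skin=feathers, class=insect, legs=7, mass=23, habitat=ocean) — legs = 7, hence Match.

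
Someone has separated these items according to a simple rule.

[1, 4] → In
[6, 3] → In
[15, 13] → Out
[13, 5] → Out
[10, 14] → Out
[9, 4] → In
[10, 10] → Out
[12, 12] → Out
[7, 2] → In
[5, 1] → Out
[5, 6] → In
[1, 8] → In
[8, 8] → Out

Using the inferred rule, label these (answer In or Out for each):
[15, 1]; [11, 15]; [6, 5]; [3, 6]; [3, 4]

Out, Out, In, In, In

Every 'In' example satisfies: sum is odd. None of the 'Out' examples do.
Out: [15, 1], since 15+1 = 16.
Out: [11, 15], since 11+15 = 26.
In: [6, 5], since 6+5 = 11.
In: [3, 6], since 3+6 = 9.
In: [3, 4], since 3+4 = 7.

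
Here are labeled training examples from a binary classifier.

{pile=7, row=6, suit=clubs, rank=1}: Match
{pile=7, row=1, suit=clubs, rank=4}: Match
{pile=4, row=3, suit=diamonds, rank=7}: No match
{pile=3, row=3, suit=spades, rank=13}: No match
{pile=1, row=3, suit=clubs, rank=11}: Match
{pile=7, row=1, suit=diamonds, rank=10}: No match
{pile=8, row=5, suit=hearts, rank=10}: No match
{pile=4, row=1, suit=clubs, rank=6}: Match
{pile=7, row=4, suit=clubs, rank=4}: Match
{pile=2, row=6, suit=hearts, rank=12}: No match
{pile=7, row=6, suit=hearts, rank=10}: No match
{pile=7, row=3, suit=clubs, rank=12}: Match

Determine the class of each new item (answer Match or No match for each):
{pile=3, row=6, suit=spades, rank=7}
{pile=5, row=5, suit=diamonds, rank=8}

No match, No match

Looking at the examples, the only property every 'Match' case has and every 'No match' case lacks is: suit is clubs.
{pile=3, row=6, suit=spades, rank=7} → suit is spades → No match. {pile=5, row=5, suit=diamonds, rank=8} → suit is diamonds → No match.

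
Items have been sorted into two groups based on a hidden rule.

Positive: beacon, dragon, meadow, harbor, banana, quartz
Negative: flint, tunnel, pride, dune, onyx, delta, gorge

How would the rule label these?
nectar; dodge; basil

'Positive' ⟺ even length AND contains 'a'.
nectar — length 6, has 'a', hence Positive. dodge — length 5, no 'a', hence Negative. basil — length 5, has 'a', hence Negative.

Positive, Negative, Negative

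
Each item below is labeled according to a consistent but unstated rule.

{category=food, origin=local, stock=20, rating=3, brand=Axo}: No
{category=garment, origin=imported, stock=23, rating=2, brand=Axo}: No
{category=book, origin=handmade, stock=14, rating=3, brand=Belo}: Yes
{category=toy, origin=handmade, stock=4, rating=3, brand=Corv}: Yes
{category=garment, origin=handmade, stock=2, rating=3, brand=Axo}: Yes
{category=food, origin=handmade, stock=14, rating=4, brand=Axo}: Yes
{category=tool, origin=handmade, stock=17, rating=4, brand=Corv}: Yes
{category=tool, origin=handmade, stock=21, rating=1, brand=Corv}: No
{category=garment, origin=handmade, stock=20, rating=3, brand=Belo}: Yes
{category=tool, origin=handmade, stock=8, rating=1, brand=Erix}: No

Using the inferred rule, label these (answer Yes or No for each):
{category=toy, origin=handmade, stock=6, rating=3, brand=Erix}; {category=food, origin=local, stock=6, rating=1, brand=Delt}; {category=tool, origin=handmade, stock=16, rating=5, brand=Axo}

Yes, No, Yes

One predicate separates the groups cleanly: origin is handmade AND rating ≥ 2.
Yes: {category=toy, origin=handmade, stock=6, rating=3, brand=Erix}, since origin is handmade, rating = 3. No: {category=food, origin=local, stock=6, rating=1, brand=Delt}, since origin is local, rating = 1. Yes: {category=tool, origin=handmade, stock=16, rating=5, brand=Axo}, since origin is handmade, rating = 5.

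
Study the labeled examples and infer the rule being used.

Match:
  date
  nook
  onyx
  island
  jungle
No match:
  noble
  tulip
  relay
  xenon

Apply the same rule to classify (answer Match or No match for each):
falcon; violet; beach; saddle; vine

Match, Match, No match, Match, Match

The simplest hypothesis consistent with all the labels is: even length.
falcon: length 6 — meets the rule, so Match. violet: length 6 — meets the rule, so Match. beach: length 5 — fails this test, so No match. saddle: length 6 — meets the rule, so Match. vine: length 4 — meets the rule, so Match.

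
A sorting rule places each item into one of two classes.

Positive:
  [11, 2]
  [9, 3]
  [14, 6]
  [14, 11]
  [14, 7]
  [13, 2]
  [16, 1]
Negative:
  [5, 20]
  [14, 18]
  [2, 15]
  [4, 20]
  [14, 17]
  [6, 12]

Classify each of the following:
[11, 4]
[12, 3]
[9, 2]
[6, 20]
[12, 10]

Positive, Positive, Positive, Negative, Positive

'Positive' ⟺ first > second.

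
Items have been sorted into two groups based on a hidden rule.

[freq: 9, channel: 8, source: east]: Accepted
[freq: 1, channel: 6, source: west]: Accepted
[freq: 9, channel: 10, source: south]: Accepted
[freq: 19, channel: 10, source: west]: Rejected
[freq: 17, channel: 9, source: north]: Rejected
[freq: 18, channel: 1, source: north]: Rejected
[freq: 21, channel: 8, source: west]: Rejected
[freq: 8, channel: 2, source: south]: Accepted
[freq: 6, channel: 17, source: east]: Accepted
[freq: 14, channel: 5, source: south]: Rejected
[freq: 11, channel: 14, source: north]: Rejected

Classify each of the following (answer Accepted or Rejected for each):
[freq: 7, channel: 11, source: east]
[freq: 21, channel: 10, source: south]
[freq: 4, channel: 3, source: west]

Rule: freq ≤ 9. This holds for each 'Accepted' example and fails for each 'Rejected' one.

Accepted, Rejected, Accepted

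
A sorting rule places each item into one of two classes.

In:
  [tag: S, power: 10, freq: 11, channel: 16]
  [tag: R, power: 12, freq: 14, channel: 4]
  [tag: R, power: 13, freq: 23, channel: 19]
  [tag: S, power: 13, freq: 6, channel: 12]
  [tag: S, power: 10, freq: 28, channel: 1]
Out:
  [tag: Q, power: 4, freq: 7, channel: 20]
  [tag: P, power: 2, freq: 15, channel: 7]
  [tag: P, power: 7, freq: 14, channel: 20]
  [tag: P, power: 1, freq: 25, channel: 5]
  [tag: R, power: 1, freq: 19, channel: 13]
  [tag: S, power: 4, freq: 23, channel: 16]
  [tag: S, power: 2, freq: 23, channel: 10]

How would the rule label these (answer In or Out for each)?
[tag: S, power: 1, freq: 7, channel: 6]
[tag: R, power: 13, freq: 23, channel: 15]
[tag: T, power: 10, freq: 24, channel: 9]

Out, In, In

The classifier is using: power ≥ 10.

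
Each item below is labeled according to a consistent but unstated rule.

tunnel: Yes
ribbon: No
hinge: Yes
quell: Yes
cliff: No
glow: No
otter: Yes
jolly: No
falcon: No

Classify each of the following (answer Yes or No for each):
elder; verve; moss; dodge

Yes, Yes, No, Yes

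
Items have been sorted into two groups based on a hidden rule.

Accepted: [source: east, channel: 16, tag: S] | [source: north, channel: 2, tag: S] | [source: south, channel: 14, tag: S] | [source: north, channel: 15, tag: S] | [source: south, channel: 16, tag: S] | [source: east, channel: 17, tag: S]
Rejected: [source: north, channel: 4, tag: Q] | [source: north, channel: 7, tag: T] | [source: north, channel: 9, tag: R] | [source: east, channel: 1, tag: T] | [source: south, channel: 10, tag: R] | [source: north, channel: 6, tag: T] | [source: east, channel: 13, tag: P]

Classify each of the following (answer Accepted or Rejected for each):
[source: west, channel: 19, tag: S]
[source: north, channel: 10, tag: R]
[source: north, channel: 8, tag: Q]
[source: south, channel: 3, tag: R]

Accepted, Rejected, Rejected, Rejected

Looking at the examples, the only property every 'Accepted' case has and every 'Rejected' case lacks is: tag is S.
[source: west, channel: 19, tag: S]: tag is S, checks out → Accepted. [source: north, channel: 10, tag: R]: tag is R, does not pass → Rejected. [source: north, channel: 8, tag: Q]: tag is Q, does not pass → Rejected. [source: south, channel: 3, tag: R]: tag is R, does not pass → Rejected.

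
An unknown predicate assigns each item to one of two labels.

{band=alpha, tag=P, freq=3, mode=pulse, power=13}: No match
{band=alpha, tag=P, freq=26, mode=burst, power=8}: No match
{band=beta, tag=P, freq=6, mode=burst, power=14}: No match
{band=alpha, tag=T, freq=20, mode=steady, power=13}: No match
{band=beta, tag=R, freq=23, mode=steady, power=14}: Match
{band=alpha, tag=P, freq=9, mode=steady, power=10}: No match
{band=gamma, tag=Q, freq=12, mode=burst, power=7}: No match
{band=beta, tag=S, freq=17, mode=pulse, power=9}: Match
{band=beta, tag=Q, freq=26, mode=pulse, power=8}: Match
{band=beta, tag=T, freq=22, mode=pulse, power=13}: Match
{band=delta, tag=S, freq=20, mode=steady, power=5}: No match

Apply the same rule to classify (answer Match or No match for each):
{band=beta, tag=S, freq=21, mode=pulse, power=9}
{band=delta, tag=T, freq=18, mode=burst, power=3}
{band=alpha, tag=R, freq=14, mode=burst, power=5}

The classifier is using: band is beta AND freq ≥ 9.
{band=beta, tag=S, freq=21, mode=pulse, power=9}: band is beta, freq = 21 — fits, so Match.
{band=delta, tag=T, freq=18, mode=burst, power=3}: band is delta, freq = 18 — does not pass, so No match.
{band=alpha, tag=R, freq=14, mode=burst, power=5}: band is alpha, freq = 14 — does not pass, so No match.

Match, No match, No match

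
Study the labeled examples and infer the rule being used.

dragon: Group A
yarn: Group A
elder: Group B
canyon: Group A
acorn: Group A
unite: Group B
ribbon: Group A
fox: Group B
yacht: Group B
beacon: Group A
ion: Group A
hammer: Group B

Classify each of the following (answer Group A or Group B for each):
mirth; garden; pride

Group B, Group A, Group B

Every 'Group A' example satisfies: ends with 'n'. None of the 'Group B' examples do.
mirth → ends with 'h' → Group B.
garden → ends with 'n' → Group A.
pride → ends with 'e' → Group B.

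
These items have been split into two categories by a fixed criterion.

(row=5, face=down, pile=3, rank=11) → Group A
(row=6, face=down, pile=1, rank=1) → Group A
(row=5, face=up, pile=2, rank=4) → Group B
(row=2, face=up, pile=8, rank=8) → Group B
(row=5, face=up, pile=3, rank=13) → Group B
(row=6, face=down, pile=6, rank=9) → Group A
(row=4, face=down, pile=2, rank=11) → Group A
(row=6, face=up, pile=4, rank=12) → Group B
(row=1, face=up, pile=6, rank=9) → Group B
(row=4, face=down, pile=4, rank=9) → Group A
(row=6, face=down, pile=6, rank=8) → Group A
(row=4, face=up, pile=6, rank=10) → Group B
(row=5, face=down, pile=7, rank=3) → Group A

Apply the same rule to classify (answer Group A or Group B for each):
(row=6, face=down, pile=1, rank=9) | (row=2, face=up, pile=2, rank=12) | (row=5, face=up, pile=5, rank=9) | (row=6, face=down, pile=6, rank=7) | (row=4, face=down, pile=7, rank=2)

Group A, Group B, Group B, Group A, Group A

Comparing the two groups points to one rule — face is down.
(row=6, face=down, pile=1, rank=9): Group A (face is down). (row=2, face=up, pile=2, rank=12): Group B (face is up). (row=5, face=up, pile=5, rank=9): Group B (face is up). (row=6, face=down, pile=6, rank=7): Group A (face is down). (row=4, face=down, pile=7, rank=2): Group A (face is down).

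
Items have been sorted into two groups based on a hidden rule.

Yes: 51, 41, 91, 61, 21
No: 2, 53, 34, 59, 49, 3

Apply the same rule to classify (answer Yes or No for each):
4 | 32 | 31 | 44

No, No, Yes, No

The classifier is using: ends in digit 1.
4 — last digit 4, hence No.
32 — last digit 2, hence No.
31 — last digit 1, hence Yes.
44 — last digit 4, hence No.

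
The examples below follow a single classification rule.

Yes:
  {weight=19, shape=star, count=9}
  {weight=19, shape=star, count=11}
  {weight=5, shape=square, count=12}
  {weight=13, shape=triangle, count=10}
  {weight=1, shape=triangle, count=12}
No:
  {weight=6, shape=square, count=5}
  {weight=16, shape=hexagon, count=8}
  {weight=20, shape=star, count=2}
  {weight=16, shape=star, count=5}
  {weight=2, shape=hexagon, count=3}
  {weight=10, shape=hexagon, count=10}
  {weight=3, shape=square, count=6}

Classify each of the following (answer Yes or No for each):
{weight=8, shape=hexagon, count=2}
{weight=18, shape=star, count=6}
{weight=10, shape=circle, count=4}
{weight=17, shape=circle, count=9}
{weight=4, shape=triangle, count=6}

The pattern is that an item is 'Yes' exactly when: count ≥ 9 AND weight ≠ 10.

No, No, No, Yes, No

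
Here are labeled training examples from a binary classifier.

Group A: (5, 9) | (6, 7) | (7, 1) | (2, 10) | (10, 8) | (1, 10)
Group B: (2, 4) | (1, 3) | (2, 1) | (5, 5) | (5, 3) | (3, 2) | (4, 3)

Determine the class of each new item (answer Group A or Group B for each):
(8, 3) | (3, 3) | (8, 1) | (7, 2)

Group A, Group B, Group A, Group A

Rule: max ≥ 6. This holds for each 'Group A' example and fails for each 'Group B' one.
(8, 3): Group A (max 8). (3, 3): Group B (max 3). (8, 1): Group A (max 8). (7, 2): Group A (max 7).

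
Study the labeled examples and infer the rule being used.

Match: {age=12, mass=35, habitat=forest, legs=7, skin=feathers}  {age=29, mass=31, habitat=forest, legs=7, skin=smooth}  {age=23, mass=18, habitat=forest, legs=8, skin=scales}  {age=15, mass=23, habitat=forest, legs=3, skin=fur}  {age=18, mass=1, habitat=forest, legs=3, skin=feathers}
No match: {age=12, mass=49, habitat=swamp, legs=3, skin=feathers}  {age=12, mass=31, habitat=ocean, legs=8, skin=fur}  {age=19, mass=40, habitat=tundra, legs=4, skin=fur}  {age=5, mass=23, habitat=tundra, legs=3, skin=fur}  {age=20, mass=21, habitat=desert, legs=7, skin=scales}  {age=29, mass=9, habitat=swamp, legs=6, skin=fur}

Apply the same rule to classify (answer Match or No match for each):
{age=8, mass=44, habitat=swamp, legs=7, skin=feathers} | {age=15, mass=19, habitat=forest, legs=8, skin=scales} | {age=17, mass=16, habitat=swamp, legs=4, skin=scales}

No match, Match, No match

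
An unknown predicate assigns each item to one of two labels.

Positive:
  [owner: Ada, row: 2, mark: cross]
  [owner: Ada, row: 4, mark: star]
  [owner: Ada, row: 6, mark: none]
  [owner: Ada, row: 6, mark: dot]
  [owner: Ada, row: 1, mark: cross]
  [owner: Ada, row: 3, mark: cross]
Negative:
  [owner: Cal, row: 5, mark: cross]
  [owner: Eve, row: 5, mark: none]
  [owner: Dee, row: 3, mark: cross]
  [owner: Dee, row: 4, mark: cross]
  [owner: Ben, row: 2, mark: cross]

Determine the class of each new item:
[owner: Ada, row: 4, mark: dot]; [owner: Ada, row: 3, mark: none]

Positive, Positive

Looking at the examples, the only property every 'Positive' case has and every 'Negative' case lacks is: owner is Ada.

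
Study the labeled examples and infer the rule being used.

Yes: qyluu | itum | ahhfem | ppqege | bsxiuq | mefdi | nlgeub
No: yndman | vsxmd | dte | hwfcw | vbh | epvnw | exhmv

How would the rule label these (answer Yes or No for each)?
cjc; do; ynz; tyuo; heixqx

No, No, No, Yes, Yes

The classifier is using: has ≥ 2 vowels.
No: cjc, since 0 vowels. No: do, since 1 vowel. No: ynz, since 0 vowels. Yes: tyuo, since 2 vowels. Yes: heixqx, since 2 vowels.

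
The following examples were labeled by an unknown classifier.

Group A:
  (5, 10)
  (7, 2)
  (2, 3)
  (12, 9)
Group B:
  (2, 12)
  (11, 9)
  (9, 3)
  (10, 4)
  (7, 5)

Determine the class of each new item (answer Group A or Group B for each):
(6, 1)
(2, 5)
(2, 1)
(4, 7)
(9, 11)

Group A, Group A, Group A, Group A, Group B

'Group A' ⟺ sum is odd.
(6, 1) — 6+1 = 7, hence Group A. (2, 5) — 2+5 = 7, hence Group A. (2, 1) — 2+1 = 3, hence Group A. (4, 7) — 4+7 = 11, hence Group A. (9, 11) — 9+11 = 20, hence Group B.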